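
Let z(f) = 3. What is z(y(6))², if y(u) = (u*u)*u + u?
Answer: 9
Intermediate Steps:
y(u) = u + u³ (y(u) = u²*u + u = u³ + u = u + u³)
z(y(6))² = 3² = 9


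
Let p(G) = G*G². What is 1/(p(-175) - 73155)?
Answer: -1/5432530 ≈ -1.8408e-7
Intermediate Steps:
p(G) = G³
1/(p(-175) - 73155) = 1/((-175)³ - 73155) = 1/(-5359375 - 73155) = 1/(-5432530) = -1/5432530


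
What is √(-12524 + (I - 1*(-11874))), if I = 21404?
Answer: 3*√2306 ≈ 144.06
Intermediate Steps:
√(-12524 + (I - 1*(-11874))) = √(-12524 + (21404 - 1*(-11874))) = √(-12524 + (21404 + 11874)) = √(-12524 + 33278) = √20754 = 3*√2306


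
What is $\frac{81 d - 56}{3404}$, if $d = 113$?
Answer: $\frac{9097}{3404} \approx 2.6724$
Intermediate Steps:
$\frac{81 d - 56}{3404} = \frac{81 \cdot 113 - 56}{3404} = \left(9153 - 56\right) \frac{1}{3404} = 9097 \cdot \frac{1}{3404} = \frac{9097}{3404}$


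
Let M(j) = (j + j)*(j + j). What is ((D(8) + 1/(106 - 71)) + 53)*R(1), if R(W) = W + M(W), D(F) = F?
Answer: 2136/7 ≈ 305.14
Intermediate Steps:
M(j) = 4*j² (M(j) = (2*j)*(2*j) = 4*j²)
R(W) = W + 4*W²
((D(8) + 1/(106 - 71)) + 53)*R(1) = ((8 + 1/(106 - 71)) + 53)*(1*(1 + 4*1)) = ((8 + 1/35) + 53)*(1*(1 + 4)) = ((8 + 1/35) + 53)*(1*5) = (281/35 + 53)*5 = (2136/35)*5 = 2136/7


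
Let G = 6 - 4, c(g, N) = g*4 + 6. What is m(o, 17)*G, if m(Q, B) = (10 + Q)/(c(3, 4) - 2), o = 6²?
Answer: 23/4 ≈ 5.7500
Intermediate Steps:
c(g, N) = 6 + 4*g (c(g, N) = 4*g + 6 = 6 + 4*g)
o = 36
G = 2
m(Q, B) = 5/8 + Q/16 (m(Q, B) = (10 + Q)/((6 + 4*3) - 2) = (10 + Q)/((6 + 12) - 2) = (10 + Q)/(18 - 2) = (10 + Q)/16 = (10 + Q)*(1/16) = 5/8 + Q/16)
m(o, 17)*G = (5/8 + (1/16)*36)*2 = (5/8 + 9/4)*2 = (23/8)*2 = 23/4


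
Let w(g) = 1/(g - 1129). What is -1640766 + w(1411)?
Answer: -462696011/282 ≈ -1.6408e+6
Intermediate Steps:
w(g) = 1/(-1129 + g)
-1640766 + w(1411) = -1640766 + 1/(-1129 + 1411) = -1640766 + 1/282 = -462696011/282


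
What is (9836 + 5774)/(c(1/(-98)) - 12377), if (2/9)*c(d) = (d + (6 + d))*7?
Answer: -218540/170641 ≈ -1.2807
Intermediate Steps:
c(d) = 189 + 63*d (c(d) = 9*((d + (6 + d))*7)/2 = 9*((6 + 2*d)*7)/2 = 9*(42 + 14*d)/2 = 189 + 63*d)
(9836 + 5774)/(c(1/(-98)) - 12377) = (9836 + 5774)/((189 + 63/(-98)) - 12377) = 15610/((189 + 63*(-1/98)) - 12377) = 15610/((189 - 9/14) - 12377) = 15610/(2637/14 - 12377) = 15610/(-170641/14) = 15610*(-14/170641) = -218540/170641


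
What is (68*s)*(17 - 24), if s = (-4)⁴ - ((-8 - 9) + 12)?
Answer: -124236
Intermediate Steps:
s = 261 (s = 256 - (-17 + 12) = 256 - 1*(-5) = 256 + 5 = 261)
(68*s)*(17 - 24) = (68*261)*(17 - 24) = 17748*(-7) = -124236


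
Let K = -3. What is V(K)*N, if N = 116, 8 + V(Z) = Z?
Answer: -1276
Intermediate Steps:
V(Z) = -8 + Z
V(K)*N = (-8 - 3)*116 = -11*116 = -1276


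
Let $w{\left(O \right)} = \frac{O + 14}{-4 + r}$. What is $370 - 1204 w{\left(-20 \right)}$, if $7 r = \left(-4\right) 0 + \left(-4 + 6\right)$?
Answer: $- \frac{20474}{13} \approx -1574.9$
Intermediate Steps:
$r = \frac{2}{7}$ ($r = \frac{\left(-4\right) 0 + \left(-4 + 6\right)}{7} = \frac{0 + 2}{7} = \frac{1}{7} \cdot 2 = \frac{2}{7} \approx 0.28571$)
$w{\left(O \right)} = - \frac{49}{13} - \frac{7 O}{26}$ ($w{\left(O \right)} = \frac{O + 14}{-4 + \frac{2}{7}} = \frac{14 + O}{- \frac{26}{7}} = \left(14 + O\right) \left(- \frac{7}{26}\right) = - \frac{49}{13} - \frac{7 O}{26}$)
$370 - 1204 w{\left(-20 \right)} = 370 - 1204 \left(- \frac{49}{13} - - \frac{70}{13}\right) = 370 - 1204 \left(- \frac{49}{13} + \frac{70}{13}\right) = 370 - \frac{25284}{13} = - \frac{20474}{13}$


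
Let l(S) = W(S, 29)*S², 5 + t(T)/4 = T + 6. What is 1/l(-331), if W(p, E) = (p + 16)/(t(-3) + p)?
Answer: 113/11503905 ≈ 9.8227e-6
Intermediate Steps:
t(T) = 4 + 4*T (t(T) = -20 + 4*(T + 6) = -20 + 4*(6 + T) = -20 + (24 + 4*T) = 4 + 4*T)
W(p, E) = (16 + p)/(-8 + p) (W(p, E) = (p + 16)/((4 + 4*(-3)) + p) = (16 + p)/((4 - 12) + p) = (16 + p)/(-8 + p))
l(S) = S²*(16 + S)/(-8 + S) (l(S) = ((16 + S)/(-8 + S))*S² = S²*(16 + S)/(-8 + S))
1/l(-331) = 1/((-331)²*(16 - 331)/(-8 - 331)) = 1/(109561*(-315)/(-339)) = 1/(109561*(-1/339)*(-315)) = 1/(11503905/113) = 113/11503905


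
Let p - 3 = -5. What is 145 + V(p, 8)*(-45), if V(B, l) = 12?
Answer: -395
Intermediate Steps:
p = -2 (p = 3 - 5 = -2)
145 + V(p, 8)*(-45) = 145 + 12*(-45) = 145 - 540 = -395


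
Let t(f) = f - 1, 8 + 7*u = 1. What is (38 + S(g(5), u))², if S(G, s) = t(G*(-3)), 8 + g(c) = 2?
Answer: 3025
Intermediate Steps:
u = -1 (u = -8/7 + (⅐)*1 = -8/7 + ⅐ = -1)
g(c) = -6 (g(c) = -8 + 2 = -6)
t(f) = -1 + f
S(G, s) = -1 - 3*G (S(G, s) = -1 + G*(-3) = -1 - 3*G)
(38 + S(g(5), u))² = (38 + (-1 - 3*(-6)))² = (38 + (-1 + 18))² = (38 + 17)² = 55² = 3025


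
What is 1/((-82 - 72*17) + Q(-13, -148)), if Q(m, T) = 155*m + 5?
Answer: -1/3316 ≈ -0.00030157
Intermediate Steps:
Q(m, T) = 5 + 155*m
1/((-82 - 72*17) + Q(-13, -148)) = 1/((-82 - 72*17) + (5 + 155*(-13))) = 1/((-82 - 1224) + (5 - 2015)) = 1/(-1306 - 2010) = 1/(-3316) = -1/3316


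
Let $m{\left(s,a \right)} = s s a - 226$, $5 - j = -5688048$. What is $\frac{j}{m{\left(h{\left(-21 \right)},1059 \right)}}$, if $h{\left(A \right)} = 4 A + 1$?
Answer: $\frac{812579}{1042175} \approx 0.7797$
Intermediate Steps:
$j = 5688053$ ($j = 5 - -5688048 = 5 + 5688048 = 5688053$)
$h{\left(A \right)} = 1 + 4 A$
$m{\left(s,a \right)} = -226 + a s^{2}$ ($m{\left(s,a \right)} = s^{2} a - 226 = a s^{2} - 226 = -226 + a s^{2}$)
$\frac{j}{m{\left(h{\left(-21 \right)},1059 \right)}} = \frac{5688053}{-226 + 1059 \left(1 + 4 \left(-21\right)\right)^{2}} = \frac{5688053}{-226 + 1059 \left(1 - 84\right)^{2}} = \frac{5688053}{-226 + 1059 \left(-83\right)^{2}} = \frac{5688053}{-226 + 1059 \cdot 6889} = \frac{5688053}{-226 + 7295451} = \frac{5688053}{7295225} = 5688053 \cdot \frac{1}{7295225} = \frac{812579}{1042175}$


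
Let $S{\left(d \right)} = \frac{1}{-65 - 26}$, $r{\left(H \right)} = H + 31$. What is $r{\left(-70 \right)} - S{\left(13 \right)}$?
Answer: $- \frac{3548}{91} \approx -38.989$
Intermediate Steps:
$r{\left(H \right)} = 31 + H$
$S{\left(d \right)} = - \frac{1}{91}$ ($S{\left(d \right)} = \frac{1}{-91} = - \frac{1}{91}$)
$r{\left(-70 \right)} - S{\left(13 \right)} = \left(31 - 70\right) - - \frac{1}{91} = -39 + \frac{1}{91} = - \frac{3548}{91}$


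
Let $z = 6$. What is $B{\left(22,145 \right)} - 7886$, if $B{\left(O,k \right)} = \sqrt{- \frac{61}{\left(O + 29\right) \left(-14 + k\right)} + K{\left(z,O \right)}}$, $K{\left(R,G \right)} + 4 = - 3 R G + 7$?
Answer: $-7886 + \frac{i \sqrt{17542261614}}{6681} \approx -7886.0 + 19.824 i$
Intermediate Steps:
$K{\left(R,G \right)} = 3 - 3 G R$ ($K{\left(R,G \right)} = -4 + \left(- 3 R G + 7\right) = -4 - \left(-7 + 3 G R\right) = 3 - 3 G R$)
$B{\left(O,k \right)} = \sqrt{3 - 18 O - \frac{61}{\left(-14 + k\right) \left(29 + O\right)}}$ ($B{\left(O,k \right)} = \sqrt{- \frac{61}{\left(O + 29\right) \left(-14 + k\right)} - \left(-3 + 3 O 6\right)} = \sqrt{- \frac{61}{\left(29 + O\right) \left(-14 + k\right)} - \left(-3 + 18 O\right)} = \sqrt{- \frac{61}{\left(-14 + k\right) \left(29 + O\right)} - \left(-3 + 18 O\right)} = \sqrt{3 - 18 O - \frac{61}{\left(-14 + k\right) \left(29 + O\right)}}$)
$B{\left(22,145 \right)} - 7886 = \sqrt{\frac{-61 - 3 \left(-1 + 6 \cdot 22\right) \left(-406 - 308 + 29 \cdot 145 + 22 \cdot 145\right)}{-406 - 308 + 29 \cdot 145 + 22 \cdot 145}} - 7886 = \sqrt{\frac{-61 - 3 \left(-1 + 132\right) \left(-406 - 308 + 4205 + 3190\right)}{-406 - 308 + 4205 + 3190}} - 7886 = \sqrt{\frac{-61 - 393 \cdot 6681}{6681}} - 7886 = \sqrt{\frac{-61 - 2625633}{6681}} - 7886 = \sqrt{\frac{1}{6681} \left(-2625694\right)} - 7886 = \sqrt{- \frac{2625694}{6681}} - 7886 = \frac{i \sqrt{17542261614}}{6681} - 7886 = -7886 + \frac{i \sqrt{17542261614}}{6681}$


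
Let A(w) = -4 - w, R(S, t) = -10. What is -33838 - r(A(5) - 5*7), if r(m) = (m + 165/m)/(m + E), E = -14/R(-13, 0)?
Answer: -28830931/852 ≈ -33839.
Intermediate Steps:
E = 7/5 (E = -14/(-10) = -14*(-⅒) = 7/5 ≈ 1.4000)
r(m) = (m + 165/m)/(7/5 + m) (r(m) = (m + 165/m)/(m + 7/5) = (m + 165/m)/(7/5 + m))
-33838 - r(A(5) - 5*7) = -33838 - 5*(165 + ((-4 - 1*5) - 5*7)²)/(((-4 - 1*5) - 5*7)*(7 + 5*((-4 - 1*5) - 5*7))) = -33838 - 5*(165 + ((-4 - 5) - 35)²)/(((-4 - 5) - 35)*(7 + 5*((-4 - 5) - 35))) = -33838 - 5*(165 + (-9 - 35)²)/((-9 - 35)*(7 + 5*(-9 - 35))) = -33838 - 5*(165 + (-44)²)/((-44)*(7 + 5*(-44))) = -33838 - 5*(-1)*(165 + 1936)/(44*(7 - 220)) = -33838 - 5*(-1)*2101/(44*(-213)) = -33838 - 5*(-1)*(-1)*2101/(44*213) = -33838 - 1*955/852 = -33838 - 955/852 = -28830931/852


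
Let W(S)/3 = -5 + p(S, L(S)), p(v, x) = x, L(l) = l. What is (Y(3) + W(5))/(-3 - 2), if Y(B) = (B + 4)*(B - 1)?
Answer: -14/5 ≈ -2.8000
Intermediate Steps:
Y(B) = (-1 + B)*(4 + B) (Y(B) = (4 + B)*(-1 + B) = (-1 + B)*(4 + B))
W(S) = -15 + 3*S (W(S) = 3*(-5 + S) = -15 + 3*S)
(Y(3) + W(5))/(-3 - 2) = ((-4 + 3**2 + 3*3) + (-15 + 3*5))/(-3 - 2) = ((-4 + 9 + 9) + (-15 + 15))/(-5) = (14 + 0)*(-1/5) = 14*(-1/5) = -14/5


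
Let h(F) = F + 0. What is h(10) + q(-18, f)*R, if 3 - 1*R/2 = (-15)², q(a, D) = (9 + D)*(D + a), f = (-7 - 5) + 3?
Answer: 10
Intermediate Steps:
f = -9 (f = -12 + 3 = -9)
h(F) = F
R = -444 (R = 6 - 2*(-15)² = 6 - 2*225 = 6 - 450 = -444)
h(10) + q(-18, f)*R = 10 + ((-9)² + 9*(-9) + 9*(-18) - 9*(-18))*(-444) = 10 + (81 - 81 - 162 + 162)*(-444) = 10 + 0*(-444) = 10 + 0 = 10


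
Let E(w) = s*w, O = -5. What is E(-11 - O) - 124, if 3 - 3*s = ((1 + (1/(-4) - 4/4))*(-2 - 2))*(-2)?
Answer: -134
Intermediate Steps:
s = 5/3 (s = 1 - (1 + (1/(-4) - 4/4))*(-2 - 2)*(-2)/3 = 1 - (1 + (1*(-1/4) - 4*1/4))*(-4)*(-2)/3 = 1 - (1 + (-1/4 - 1))*(-4)*(-2)/3 = 1 - (1 - 5/4)*(-4)*(-2)/3 = 1 - (-1/4*(-4))*(-2)/3 = 1 - (-2)/3 = 1 - 1/3*(-2) = 1 + 2/3 = 5/3 ≈ 1.6667)
E(w) = 5*w/3
E(-11 - O) - 124 = 5*(-11 - 1*(-5))/3 - 124 = 5*(-11 + 5)/3 - 124 = (5/3)*(-6) - 124 = -10 - 124 = -134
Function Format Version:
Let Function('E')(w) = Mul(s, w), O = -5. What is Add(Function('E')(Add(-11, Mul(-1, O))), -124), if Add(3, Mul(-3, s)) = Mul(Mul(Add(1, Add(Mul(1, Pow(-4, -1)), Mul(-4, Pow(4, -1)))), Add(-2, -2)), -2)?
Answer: -134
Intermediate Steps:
s = Rational(5, 3) (s = Add(1, Mul(Rational(-1, 3), Mul(Mul(Add(1, Add(Mul(1, Pow(-4, -1)), Mul(-4, Pow(4, -1)))), Add(-2, -2)), -2))) = Add(1, Mul(Rational(-1, 3), Mul(Mul(Add(1, Add(Mul(1, Rational(-1, 4)), Mul(-4, Rational(1, 4)))), -4), -2))) = Add(1, Mul(Rational(-1, 3), Mul(Mul(Add(1, Add(Rational(-1, 4), -1)), -4), -2))) = Add(1, Mul(Rational(-1, 3), Mul(Mul(Add(1, Rational(-5, 4)), -4), -2))) = Add(1, Mul(Rational(-1, 3), Mul(Mul(Rational(-1, 4), -4), -2))) = Add(1, Mul(Rational(-1, 3), Mul(1, -2))) = Add(1, Mul(Rational(-1, 3), -2)) = Add(1, Rational(2, 3)) = Rational(5, 3) ≈ 1.6667)
Function('E')(w) = Mul(Rational(5, 3), w)
Add(Function('E')(Add(-11, Mul(-1, O))), -124) = Add(Mul(Rational(5, 3), Add(-11, Mul(-1, -5))), -124) = Add(Mul(Rational(5, 3), Add(-11, 5)), -124) = Add(Mul(Rational(5, 3), -6), -124) = Add(-10, -124) = -134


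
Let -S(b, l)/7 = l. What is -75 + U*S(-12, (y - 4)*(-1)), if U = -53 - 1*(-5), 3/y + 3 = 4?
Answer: 261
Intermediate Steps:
y = 3 (y = 3/(-3 + 4) = 3/1 = 3*1 = 3)
U = -48 (U = -53 + 5 = -48)
S(b, l) = -7*l
-75 + U*S(-12, (y - 4)*(-1)) = -75 - (-336)*(3 - 4)*(-1) = -75 - (-336)*(-1*(-1)) = -75 - (-336) = -75 - 48*(-7) = -75 + 336 = 261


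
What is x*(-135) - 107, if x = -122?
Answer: 16363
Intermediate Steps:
x*(-135) - 107 = -122*(-135) - 107 = 16470 - 107 = 16363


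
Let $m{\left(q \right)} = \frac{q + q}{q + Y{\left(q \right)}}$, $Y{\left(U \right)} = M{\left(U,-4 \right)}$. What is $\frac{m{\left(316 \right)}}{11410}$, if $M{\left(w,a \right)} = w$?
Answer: $\frac{1}{11410} \approx 8.7642 \cdot 10^{-5}$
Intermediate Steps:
$Y{\left(U \right)} = U$
$m{\left(q \right)} = 1$ ($m{\left(q \right)} = \frac{q + q}{q + q} = \frac{2 q}{2 q} = 2 q \frac{1}{2 q} = 1$)
$\frac{m{\left(316 \right)}}{11410} = 1 \cdot \frac{1}{11410} = \frac{1}{11410}$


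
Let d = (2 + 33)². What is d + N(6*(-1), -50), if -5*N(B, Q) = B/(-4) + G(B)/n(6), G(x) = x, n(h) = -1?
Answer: 2447/2 ≈ 1223.5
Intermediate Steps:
d = 1225 (d = 35² = 1225)
N(B, Q) = B/4 (N(B, Q) = -(B/(-4) + B/(-1))/5 = -(B*(-¼) + B*(-1))/5 = -(-B/4 - B)/5 = -(-1)*B/4 = B/4)
d + N(6*(-1), -50) = 1225 + (6*(-1))/4 = 1225 + (¼)*(-6) = 1225 - 3/2 = 2447/2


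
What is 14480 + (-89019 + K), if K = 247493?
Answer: 172954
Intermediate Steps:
14480 + (-89019 + K) = 14480 + (-89019 + 247493) = 14480 + 158474 = 172954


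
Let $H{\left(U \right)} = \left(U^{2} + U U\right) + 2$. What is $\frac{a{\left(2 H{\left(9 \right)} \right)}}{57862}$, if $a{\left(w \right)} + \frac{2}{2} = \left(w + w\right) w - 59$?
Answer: $\frac{107554}{28931} \approx 3.7176$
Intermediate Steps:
$H{\left(U \right)} = 2 + 2 U^{2}$ ($H{\left(U \right)} = \left(U^{2} + U^{2}\right) + 2 = 2 U^{2} + 2 = 2 + 2 U^{2}$)
$a{\left(w \right)} = -60 + 2 w^{2}$ ($a{\left(w \right)} = -1 + \left(\left(w + w\right) w - 59\right) = -1 + \left(2 w w - 59\right) = -1 + \left(2 w^{2} - 59\right) = -1 + \left(-59 + 2 w^{2}\right) = -60 + 2 w^{2}$)
$\frac{a{\left(2 H{\left(9 \right)} \right)}}{57862} = \frac{-60 + 2 \left(2 \left(2 + 2 \cdot 9^{2}\right)\right)^{2}}{57862} = \left(-60 + 2 \left(2 \left(2 + 2 \cdot 81\right)\right)^{2}\right) \frac{1}{57862} = \left(-60 + 2 \left(2 \left(2 + 162\right)\right)^{2}\right) \frac{1}{57862} = \left(-60 + 2 \left(2 \cdot 164\right)^{2}\right) \frac{1}{57862} = \left(-60 + 2 \cdot 328^{2}\right) \frac{1}{57862} = \left(-60 + 2 \cdot 107584\right) \frac{1}{57862} = \left(-60 + 215168\right) \frac{1}{57862} = 215108 \cdot \frac{1}{57862} = \frac{107554}{28931}$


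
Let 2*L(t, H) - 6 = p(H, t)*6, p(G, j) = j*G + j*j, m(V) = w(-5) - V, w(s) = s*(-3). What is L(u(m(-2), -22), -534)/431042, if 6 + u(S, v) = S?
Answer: -8628/215521 ≈ -0.040033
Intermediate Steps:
w(s) = -3*s
m(V) = 15 - V (m(V) = -3*(-5) - V = 15 - V)
u(S, v) = -6 + S
p(G, j) = j**2 + G*j (p(G, j) = G*j + j**2 = j**2 + G*j)
L(t, H) = 3 + 3*t*(H + t) (L(t, H) = 3 + ((t*(H + t))*6)/2 = 3 + (6*t*(H + t))/2 = 3 + 3*t*(H + t))
L(u(m(-2), -22), -534)/431042 = (3 + 3*(-6 + (15 - 1*(-2)))*(-534 + (-6 + (15 - 1*(-2)))))/431042 = (3 + 3*(-6 + (15 + 2))*(-534 + (-6 + (15 + 2))))*(1/431042) = (3 + 3*(-6 + 17)*(-534 + (-6 + 17)))*(1/431042) = (3 + 3*11*(-534 + 11))*(1/431042) = (3 + 3*11*(-523))*(1/431042) = (3 - 17259)*(1/431042) = -17256*1/431042 = -8628/215521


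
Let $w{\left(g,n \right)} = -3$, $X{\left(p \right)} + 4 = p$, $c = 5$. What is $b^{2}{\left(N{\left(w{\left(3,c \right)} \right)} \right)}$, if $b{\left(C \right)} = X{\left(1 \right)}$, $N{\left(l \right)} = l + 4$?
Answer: $9$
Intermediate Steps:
$X{\left(p \right)} = -4 + p$
$N{\left(l \right)} = 4 + l$
$b{\left(C \right)} = -3$ ($b{\left(C \right)} = -4 + 1 = -3$)
$b^{2}{\left(N{\left(w{\left(3,c \right)} \right)} \right)} = \left(-3\right)^{2} = 9$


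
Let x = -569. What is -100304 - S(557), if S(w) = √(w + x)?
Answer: -100304 - 2*I*√3 ≈ -1.003e+5 - 3.4641*I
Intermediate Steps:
S(w) = √(-569 + w) (S(w) = √(w - 569) = √(-569 + w))
-100304 - S(557) = -100304 - √(-569 + 557) = -100304 - √(-12) = -100304 - 2*I*√3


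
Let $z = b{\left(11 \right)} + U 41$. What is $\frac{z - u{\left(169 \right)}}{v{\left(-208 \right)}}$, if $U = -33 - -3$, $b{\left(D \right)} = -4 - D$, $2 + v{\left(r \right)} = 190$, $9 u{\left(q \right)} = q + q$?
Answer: $- \frac{11543}{1692} \approx -6.8221$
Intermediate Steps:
$u{\left(q \right)} = \frac{2 q}{9}$ ($u{\left(q \right)} = \frac{q + q}{9} = \frac{2 q}{9}$)
$v{\left(r \right)} = 188$ ($v{\left(r \right)} = -2 + 190 = 188$)
$U = -30$ ($U = -33 + 3 = -30$)
$z = -1245$ ($z = \left(-4 - 11\right) - 1230 = -15 - 1230 = -1245$)
$\frac{z - u{\left(169 \right)}}{v{\left(-208 \right)}} = \frac{-1245 - \frac{2}{9} \cdot 169}{188} = \left(-1245 - \frac{338}{9}\right) \frac{1}{188} = \left(- \frac{11543}{9}\right) \frac{1}{188} = - \frac{11543}{1692}$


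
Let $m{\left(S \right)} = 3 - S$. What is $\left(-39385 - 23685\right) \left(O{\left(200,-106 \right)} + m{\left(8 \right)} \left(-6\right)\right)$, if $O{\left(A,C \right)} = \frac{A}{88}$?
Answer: $- \frac{22389850}{11} \approx -2.0354 \cdot 10^{6}$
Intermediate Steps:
$O{\left(A,C \right)} = \frac{A}{88}$ ($O{\left(A,C \right)} = A \frac{1}{88} = \frac{A}{88}$)
$\left(-39385 - 23685\right) \left(O{\left(200,-106 \right)} + m{\left(8 \right)} \left(-6\right)\right) = \left(-39385 - 23685\right) \left(\frac{1}{88} \cdot 200 + \left(3 - 8\right) \left(-6\right)\right) = - 63070 \left(\frac{25}{11} + \left(3 - 8\right) \left(-6\right)\right) = - 63070 \left(\frac{25}{11} - -30\right) = - 63070 \left(\frac{25}{11} + 30\right) = \left(-63070\right) \frac{355}{11} = - \frac{22389850}{11}$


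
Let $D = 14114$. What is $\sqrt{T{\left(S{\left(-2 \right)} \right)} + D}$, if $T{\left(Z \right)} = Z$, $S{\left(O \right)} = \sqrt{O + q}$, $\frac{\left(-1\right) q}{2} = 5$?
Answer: $\sqrt{14114 + 2 i \sqrt{3}} \approx 118.8 + 0.015 i$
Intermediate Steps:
$q = -10$ ($q = \left(-2\right) 5 = -10$)
$S{\left(O \right)} = \sqrt{-10 + O}$ ($S{\left(O \right)} = \sqrt{O - 10} = \sqrt{-10 + O}$)
$\sqrt{T{\left(S{\left(-2 \right)} \right)} + D} = \sqrt{\sqrt{-10 - 2} + 14114} = \sqrt{\sqrt{-12} + 14114} = \sqrt{2 i \sqrt{3} + 14114} = \sqrt{14114 + 2 i \sqrt{3}}$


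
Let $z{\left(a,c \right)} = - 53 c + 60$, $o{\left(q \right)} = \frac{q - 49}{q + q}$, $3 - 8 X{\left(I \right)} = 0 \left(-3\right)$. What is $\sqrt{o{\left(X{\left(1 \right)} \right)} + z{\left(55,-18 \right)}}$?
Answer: $\frac{\sqrt{34170}}{6} \approx 30.809$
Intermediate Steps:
$X{\left(I \right)} = \frac{3}{8}$ ($X{\left(I \right)} = \frac{3}{8} - \frac{0 \left(-3\right)}{8} = \frac{3}{8} - 0 = \frac{3}{8} + 0 = \frac{3}{8}$)
$o{\left(q \right)} = \frac{-49 + q}{2 q}$
$z{\left(a,c \right)} = 60 - 53 c$
$\sqrt{o{\left(X{\left(1 \right)} \right)} + z{\left(55,-18 \right)}} = \sqrt{\frac{-49 + \frac{3}{8}}{2 \cdot \frac{3}{8}} + \left(60 - -954\right)} = \sqrt{\frac{1}{2} \cdot \frac{8}{3} \left(- \frac{389}{8}\right) + \left(60 + 954\right)} = \sqrt{- \frac{389}{6} + 1014} = \sqrt{\frac{5695}{6}} = \frac{\sqrt{34170}}{6}$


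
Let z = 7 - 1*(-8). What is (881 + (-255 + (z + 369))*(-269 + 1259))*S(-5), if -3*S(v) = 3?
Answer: -128591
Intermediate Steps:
S(v) = -1 (S(v) = -⅓*3 = -1)
z = 15 (z = 7 + 8 = 15)
(881 + (-255 + (z + 369))*(-269 + 1259))*S(-5) = (881 + (-255 + (15 + 369))*(-269 + 1259))*(-1) = (881 + (-255 + 384)*990)*(-1) = (881 + 129*990)*(-1) = (881 + 127710)*(-1) = 128591*(-1) = -128591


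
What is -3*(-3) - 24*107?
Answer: -2559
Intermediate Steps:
-3*(-3) - 24*107 = 9 - 2568 = -2559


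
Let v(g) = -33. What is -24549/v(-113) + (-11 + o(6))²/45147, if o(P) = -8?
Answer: 369441872/496617 ≈ 743.92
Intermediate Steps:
-24549/v(-113) + (-11 + o(6))²/45147 = -24549/(-33) + (-11 - 8)²/45147 = -24549*(-1/33) + (-19)²*(1/45147) = 8183/11 + 361*(1/45147) = 8183/11 + 361/45147 = 369441872/496617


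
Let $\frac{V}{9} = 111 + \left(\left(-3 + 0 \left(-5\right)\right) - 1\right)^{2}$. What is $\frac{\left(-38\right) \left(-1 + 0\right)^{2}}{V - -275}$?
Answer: $- \frac{19}{709} \approx -0.026798$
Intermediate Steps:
$V = 1143$ ($V = 9 \left(111 + \left(\left(-3 + 0 \left(-5\right)\right) - 1\right)^{2}\right) = 9 \left(111 + \left(\left(-3 + 0\right) - 1\right)^{2}\right) = 9 \left(111 + \left(-3 - 1\right)^{2}\right) = 9 \left(111 + \left(-4\right)^{2}\right) = 9 \left(111 + 16\right) = 9 \cdot 127 = 1143$)
$\frac{\left(-38\right) \left(-1 + 0\right)^{2}}{V - -275} = \frac{\left(-38\right) \left(-1 + 0\right)^{2}}{1143 - -275} = \frac{\left(-38\right) \left(-1\right)^{2}}{1143 + 275} = \frac{\left(-38\right) 1}{1418} = \left(-38\right) \frac{1}{1418} = - \frac{19}{709}$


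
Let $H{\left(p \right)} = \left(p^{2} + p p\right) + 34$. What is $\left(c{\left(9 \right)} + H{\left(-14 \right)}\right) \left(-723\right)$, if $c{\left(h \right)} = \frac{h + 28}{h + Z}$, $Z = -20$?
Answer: $- \frac{3361227}{11} \approx -3.0557 \cdot 10^{5}$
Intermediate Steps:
$H{\left(p \right)} = 34 + 2 p^{2}$ ($H{\left(p \right)} = \left(p^{2} + p^{2}\right) + 34 = 2 p^{2} + 34 = 34 + 2 p^{2}$)
$c{\left(h \right)} = \frac{28 + h}{-20 + h}$ ($c{\left(h \right)} = \frac{h + 28}{h - 20} = \frac{28 + h}{-20 + h}$)
$\left(c{\left(9 \right)} + H{\left(-14 \right)}\right) \left(-723\right) = \left(\frac{28 + 9}{-20 + 9} + \left(34 + 2 \left(-14\right)^{2}\right)\right) \left(-723\right) = \left(\frac{1}{-11} \cdot 37 + \left(34 + 2 \cdot 196\right)\right) \left(-723\right) = \left(\left(- \frac{1}{11}\right) 37 + \left(34 + 392\right)\right) \left(-723\right) = \left(- \frac{37}{11} + 426\right) \left(-723\right) = \frac{4649}{11} \left(-723\right) = - \frac{3361227}{11}$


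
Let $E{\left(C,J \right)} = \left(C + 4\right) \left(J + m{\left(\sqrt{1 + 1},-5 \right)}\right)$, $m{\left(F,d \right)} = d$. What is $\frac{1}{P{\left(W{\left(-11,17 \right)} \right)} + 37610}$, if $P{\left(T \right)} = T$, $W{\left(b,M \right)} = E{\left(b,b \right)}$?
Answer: $\frac{1}{37722} \approx 2.651 \cdot 10^{-5}$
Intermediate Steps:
$E{\left(C,J \right)} = \left(-5 + J\right) \left(4 + C\right)$ ($E{\left(C,J \right)} = \left(C + 4\right) \left(J - 5\right) = \left(4 + C\right) \left(-5 + J\right) = \left(-5 + J\right) \left(4 + C\right)$)
$W{\left(b,M \right)} = -20 + b^{2} - b$ ($W{\left(b,M \right)} = -20 - 5 b + 4 b + b b = -20 - 5 b + 4 b + b^{2} = -20 + b^{2} - b$)
$\frac{1}{P{\left(W{\left(-11,17 \right)} \right)} + 37610} = \frac{1}{\left(-20 + \left(-11\right)^{2} - -11\right) + 37610} = \frac{1}{\left(-20 + 121 + 11\right) + 37610} = \frac{1}{112 + 37610} = \frac{1}{37722}$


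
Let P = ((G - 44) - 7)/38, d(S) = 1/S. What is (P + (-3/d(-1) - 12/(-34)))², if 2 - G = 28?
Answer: 734449/417316 ≈ 1.7599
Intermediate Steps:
G = -26 (G = 2 - 1*28 = 2 - 28 = -26)
d(S) = 1/S
P = -77/38 (P = ((-26 - 44) - 7)/38 = (-70 - 7)*(1/38) = -77*1/38 = -77/38 ≈ -2.0263)
(P + (-3/d(-1) - 12/(-34)))² = (-77/38 + (-3/(1/(-1)) - 12/(-34)))² = (-77/38 + (-3/(-1) - 12*(-1/34)))² = (-77/38 + (-3*(-1) + 6/17))² = (-77/38 + (3 + 6/17))² = (-77/38 + 57/17)² = (857/646)² = 734449/417316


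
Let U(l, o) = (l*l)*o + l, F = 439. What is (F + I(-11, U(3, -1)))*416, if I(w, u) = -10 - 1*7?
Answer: 175552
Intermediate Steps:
U(l, o) = l + o*l² (U(l, o) = l²*o + l = o*l² + l = l + o*l²)
I(w, u) = -17 (I(w, u) = -10 - 7 = -17)
(F + I(-11, U(3, -1)))*416 = (439 - 17)*416 = 422*416 = 175552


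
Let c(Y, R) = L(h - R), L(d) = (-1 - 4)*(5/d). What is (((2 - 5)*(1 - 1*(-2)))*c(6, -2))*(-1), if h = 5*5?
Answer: -25/3 ≈ -8.3333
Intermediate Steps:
h = 25
L(d) = -25/d
c(Y, R) = -25/(25 - R)
(((2 - 5)*(1 - 1*(-2)))*c(6, -2))*(-1) = (((2 - 5)*(1 - 1*(-2)))*(25/(-25 - 2)))*(-1) = ((-3*(1 + 2))*(25/(-27)))*(-1) = ((-3*3)*(25*(-1/27)))*(-1) = -9*(-25/27)*(-1) = (25/3)*(-1) = -25/3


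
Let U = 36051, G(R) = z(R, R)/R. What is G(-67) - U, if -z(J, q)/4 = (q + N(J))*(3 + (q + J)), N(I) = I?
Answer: -35003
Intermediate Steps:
z(J, q) = -4*(J + q)*(3 + J + q) (z(J, q) = -4*(q + J)*(3 + (q + J)) = -4*(J + q)*(3 + (J + q)) = -4*(J + q)*(3 + J + q))
G(R) = (-24*R - 16*R²)/R (G(R) = (-12*R - 12*R - 4*R² - 4*R² - 8*R*R)/R = (-12*R - 12*R - 4*R² - 4*R² - 8*R²)/R = (-24*R - 16*R²)/R)
G(-67) - U = (-24 - 16*(-67)) - 1*36051 = (-24 + 1072) - 36051 = 1048 - 36051 = -35003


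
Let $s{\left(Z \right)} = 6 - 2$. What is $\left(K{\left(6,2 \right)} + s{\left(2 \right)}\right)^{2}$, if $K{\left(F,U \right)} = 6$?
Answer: $100$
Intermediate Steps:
$s{\left(Z \right)} = 4$
$\left(K{\left(6,2 \right)} + s{\left(2 \right)}\right)^{2} = \left(6 + 4\right)^{2} = 10^{2} = 100$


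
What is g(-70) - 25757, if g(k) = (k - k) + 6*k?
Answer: -26177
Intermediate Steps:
g(k) = 6*k (g(k) = 0 + 6*k = 6*k)
g(-70) - 25757 = 6*(-70) - 25757 = -420 - 25757 = -26177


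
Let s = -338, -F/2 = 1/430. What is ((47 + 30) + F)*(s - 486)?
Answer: -13640496/215 ≈ -63444.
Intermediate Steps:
F = -1/215 (F = -2/430 = -2*1/430 = -1/215 ≈ -0.0046512)
((47 + 30) + F)*(s - 486) = ((47 + 30) - 1/215)*(-338 - 486) = (77 - 1/215)*(-824) = (16554/215)*(-824) = -13640496/215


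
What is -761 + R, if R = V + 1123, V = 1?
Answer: 363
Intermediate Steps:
R = 1124 (R = 1 + 1123 = 1124)
-761 + R = -761 + 1124 = 363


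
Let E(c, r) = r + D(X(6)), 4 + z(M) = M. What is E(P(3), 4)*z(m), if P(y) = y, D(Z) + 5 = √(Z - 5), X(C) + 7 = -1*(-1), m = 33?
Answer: -29 + 29*I*√11 ≈ -29.0 + 96.182*I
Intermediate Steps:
X(C) = -6 (X(C) = -7 - 1*(-1) = -7 + 1 = -6)
D(Z) = -5 + √(-5 + Z) (D(Z) = -5 + √(Z - 5) = -5 + √(-5 + Z))
z(M) = -4 + M
E(c, r) = -5 + r + I*√11 (E(c, r) = r + (-5 + √(-5 - 6)) = r + (-5 + √(-11)) = r + (-5 + I*√11) = -5 + r + I*√11)
E(P(3), 4)*z(m) = (-5 + 4 + I*√11)*(-4 + 33) = (-1 + I*√11)*29 = -29 + 29*I*√11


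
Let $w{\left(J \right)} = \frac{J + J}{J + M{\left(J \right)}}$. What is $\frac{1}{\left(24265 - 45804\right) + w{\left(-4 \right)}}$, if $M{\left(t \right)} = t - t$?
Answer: $- \frac{1}{21537} \approx -4.6432 \cdot 10^{-5}$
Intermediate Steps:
$M{\left(t \right)} = 0$
$w{\left(J \right)} = 2$ ($w{\left(J \right)} = \frac{J + J}{J + 0} = \frac{2 J}{J} = 2$)
$\frac{1}{\left(24265 - 45804\right) + w{\left(-4 \right)}} = \frac{1}{\left(24265 - 45804\right) + 2} = \frac{1}{-21539 + 2} = \frac{1}{-21537} = - \frac{1}{21537}$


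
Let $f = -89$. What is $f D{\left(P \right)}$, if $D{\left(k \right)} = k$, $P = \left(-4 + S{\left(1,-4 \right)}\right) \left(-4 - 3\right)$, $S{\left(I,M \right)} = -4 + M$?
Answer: $-7476$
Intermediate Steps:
$P = 84$ ($P = \left(-4 - 8\right) \left(-4 - 3\right) = \left(-4 - 8\right) \left(-7\right) = \left(-12\right) \left(-7\right) = 84$)
$f D{\left(P \right)} = \left(-89\right) 84 = -7476$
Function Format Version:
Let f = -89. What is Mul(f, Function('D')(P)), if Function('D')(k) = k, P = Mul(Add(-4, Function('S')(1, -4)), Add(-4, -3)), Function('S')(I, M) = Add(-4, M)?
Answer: -7476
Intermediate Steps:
P = 84 (P = Mul(Add(-4, Add(-4, -4)), Add(-4, -3)) = Mul(Add(-4, -8), -7) = Mul(-12, -7) = 84)
Mul(f, Function('D')(P)) = Mul(-89, 84) = -7476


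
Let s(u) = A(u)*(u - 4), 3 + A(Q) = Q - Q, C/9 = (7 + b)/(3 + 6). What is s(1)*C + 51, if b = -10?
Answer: 24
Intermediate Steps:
C = -3 (C = 9*((7 - 10)/(3 + 6)) = 9*(-3/9) = 9*(-3*⅑) = 9*(-⅓) = -3)
A(Q) = -3 (A(Q) = -3 + (Q - Q) = -3 + 0 = -3)
s(u) = 12 - 3*u (s(u) = -3*(u - 4) = -3*(-4 + u) = 12 - 3*u)
s(1)*C + 51 = (12 - 3*1)*(-3) + 51 = (12 - 3)*(-3) + 51 = 9*(-3) + 51 = -27 + 51 = 24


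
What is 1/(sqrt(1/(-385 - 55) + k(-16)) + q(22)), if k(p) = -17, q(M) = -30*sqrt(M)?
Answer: -220/(6600*sqrt(22) - I*sqrt(822910)) ≈ -0.0071006 - 0.00020807*I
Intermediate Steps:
1/(sqrt(1/(-385 - 55) + k(-16)) + q(22)) = 1/(sqrt(1/(-385 - 55) - 17) - 30*sqrt(22)) = 1/(sqrt(1/(-440) - 17) - 30*sqrt(22)) = 1/(sqrt(-1/440 - 17) - 30*sqrt(22)) = 1/(sqrt(-7481/440) - 30*sqrt(22)) = 1/(I*sqrt(822910)/220 - 30*sqrt(22)) = 1/(-30*sqrt(22) + I*sqrt(822910)/220)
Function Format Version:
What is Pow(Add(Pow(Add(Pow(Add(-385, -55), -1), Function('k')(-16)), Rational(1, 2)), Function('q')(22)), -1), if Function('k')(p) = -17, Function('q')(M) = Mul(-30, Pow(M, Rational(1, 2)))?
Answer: Mul(-220, Pow(Add(Mul(6600, Pow(22, Rational(1, 2))), Mul(-1, I, Pow(822910, Rational(1, 2)))), -1)) ≈ Add(-0.0071006, Mul(-0.00020807, I))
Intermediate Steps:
Pow(Add(Pow(Add(Pow(Add(-385, -55), -1), Function('k')(-16)), Rational(1, 2)), Function('q')(22)), -1) = Pow(Add(Pow(Add(Pow(Add(-385, -55), -1), -17), Rational(1, 2)), Mul(-30, Pow(22, Rational(1, 2)))), -1) = Pow(Add(Pow(Add(Pow(-440, -1), -17), Rational(1, 2)), Mul(-30, Pow(22, Rational(1, 2)))), -1) = Pow(Add(Pow(Add(Rational(-1, 440), -17), Rational(1, 2)), Mul(-30, Pow(22, Rational(1, 2)))), -1) = Pow(Add(Pow(Rational(-7481, 440), Rational(1, 2)), Mul(-30, Pow(22, Rational(1, 2)))), -1) = Pow(Add(Mul(Rational(1, 220), I, Pow(822910, Rational(1, 2))), Mul(-30, Pow(22, Rational(1, 2)))), -1) = Pow(Add(Mul(-30, Pow(22, Rational(1, 2))), Mul(Rational(1, 220), I, Pow(822910, Rational(1, 2)))), -1)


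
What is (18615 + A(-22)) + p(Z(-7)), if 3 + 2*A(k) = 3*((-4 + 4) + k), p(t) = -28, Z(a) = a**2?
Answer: 37105/2 ≈ 18553.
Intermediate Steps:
A(k) = -3/2 + 3*k/2 (A(k) = -3/2 + (3*((-4 + 4) + k))/2 = -3/2 + (3*(0 + k))/2 = -3/2 + (3*k)/2 = -3/2 + 3*k/2)
(18615 + A(-22)) + p(Z(-7)) = (18615 + (-3/2 + (3/2)*(-22))) - 28 = (18615 + (-3/2 - 33)) - 28 = (18615 - 69/2) - 28 = 37161/2 - 28 = 37105/2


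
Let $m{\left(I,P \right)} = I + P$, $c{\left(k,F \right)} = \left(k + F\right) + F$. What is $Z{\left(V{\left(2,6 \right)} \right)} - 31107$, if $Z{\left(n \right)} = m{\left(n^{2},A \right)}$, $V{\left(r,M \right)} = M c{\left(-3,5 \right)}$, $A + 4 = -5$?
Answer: $-29352$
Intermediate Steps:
$A = -9$ ($A = -4 - 5 = -9$)
$c{\left(k,F \right)} = k + 2 F$ ($c{\left(k,F \right)} = \left(F + k\right) + F = k + 2 F$)
$V{\left(r,M \right)} = 7 M$ ($V{\left(r,M \right)} = M \left(-3 + 2 \cdot 5\right) = M \left(-3 + 10\right) = M 7 = 7 M$)
$Z{\left(n \right)} = -9 + n^{2}$ ($Z{\left(n \right)} = n^{2} - 9 = -9 + n^{2}$)
$Z{\left(V{\left(2,6 \right)} \right)} - 31107 = \left(-9 + \left(7 \cdot 6\right)^{2}\right) - 31107 = \left(-9 + 42^{2}\right) - 31107 = \left(-9 + 1764\right) - 31107 = 1755 - 31107 = -29352$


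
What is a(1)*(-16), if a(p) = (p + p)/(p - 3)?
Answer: 16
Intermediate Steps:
a(p) = 2*p/(-3 + p) (a(p) = (2*p)/(-3 + p) = 2*p/(-3 + p))
a(1)*(-16) = (2*1/(-3 + 1))*(-16) = (2*1/(-2))*(-16) = (2*1*(-½))*(-16) = -1*(-16) = 16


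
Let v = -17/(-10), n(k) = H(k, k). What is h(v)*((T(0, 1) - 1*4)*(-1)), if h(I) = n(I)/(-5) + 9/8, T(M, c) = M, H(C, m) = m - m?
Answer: 9/2 ≈ 4.5000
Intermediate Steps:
H(C, m) = 0
n(k) = 0
v = 17/10 (v = -17*(-1/10) = 17/10 ≈ 1.7000)
h(I) = 9/8 (h(I) = 0/(-5) + 9/8 = 0*(-1/5) + 9*(1/8) = 0 + 9/8 = 9/8)
h(v)*((T(0, 1) - 1*4)*(-1)) = 9*((0 - 1*4)*(-1))/8 = 9*((0 - 4)*(-1))/8 = 9*(-4*(-1))/8 = (9/8)*4 = 9/2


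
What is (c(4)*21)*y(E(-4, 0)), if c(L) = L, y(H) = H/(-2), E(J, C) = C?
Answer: 0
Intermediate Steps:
y(H) = -H/2 (y(H) = H*(-½) = -H/2)
(c(4)*21)*y(E(-4, 0)) = (4*21)*(-½*0) = 84*0 = 0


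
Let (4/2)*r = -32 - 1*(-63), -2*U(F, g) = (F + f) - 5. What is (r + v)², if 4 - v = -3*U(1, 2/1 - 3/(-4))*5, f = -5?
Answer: 7569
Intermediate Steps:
U(F, g) = 5 - F/2 (U(F, g) = -((F - 5) - 5)/2 = -((-5 + F) - 5)/2 = -(-10 + F)/2 = 5 - F/2)
v = 143/2 (v = 4 - (-3*(5 - ½*1))*5 = 4 - (-3*(5 - ½))*5 = 4 - (-3*9/2)*5 = 4 - (-27)*5/2 = 4 - 1*(-135/2) = 4 + 135/2 = 143/2 ≈ 71.500)
r = 31/2 (r = (-32 - 1*(-63))/2 = (-32 + 63)/2 = (½)*31 = 31/2 ≈ 15.500)
(r + v)² = (31/2 + 143/2)² = 87² = 7569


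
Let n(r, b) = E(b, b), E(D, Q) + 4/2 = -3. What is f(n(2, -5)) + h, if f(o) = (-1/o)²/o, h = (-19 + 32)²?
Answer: 21124/125 ≈ 168.99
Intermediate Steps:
E(D, Q) = -5 (E(D, Q) = -2 - 3 = -5)
n(r, b) = -5
h = 169 (h = 13² = 169)
f(o) = o⁻³ (f(o) = 1/(o²*o) = o⁻³)
f(n(2, -5)) + h = (-5)⁻³ + 169 = -1/125 + 169 = 21124/125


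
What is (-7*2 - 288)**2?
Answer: 91204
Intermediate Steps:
(-7*2 - 288)**2 = (-14 - 288)**2 = (-302)**2 = 91204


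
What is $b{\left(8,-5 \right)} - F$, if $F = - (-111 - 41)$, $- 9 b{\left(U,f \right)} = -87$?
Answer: $- \frac{427}{3} \approx -142.33$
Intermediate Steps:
$b{\left(U,f \right)} = \frac{29}{3}$ ($b{\left(U,f \right)} = \left(- \frac{1}{9}\right) \left(-87\right) = \frac{29}{3}$)
$F = 152$ ($F = \left(-1\right) \left(-152\right) = 152$)
$b{\left(8,-5 \right)} - F = \frac{29}{3} - 152 = - \frac{427}{3}$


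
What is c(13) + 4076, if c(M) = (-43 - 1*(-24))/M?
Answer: 52969/13 ≈ 4074.5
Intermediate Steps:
c(M) = -19/M (c(M) = (-43 + 24)/M = -19/M)
c(13) + 4076 = -19/13 + 4076 = 52969/13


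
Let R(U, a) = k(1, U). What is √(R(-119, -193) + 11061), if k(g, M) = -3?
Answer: √11058 ≈ 105.16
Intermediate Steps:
R(U, a) = -3
√(R(-119, -193) + 11061) = √(-3 + 11061) = √11058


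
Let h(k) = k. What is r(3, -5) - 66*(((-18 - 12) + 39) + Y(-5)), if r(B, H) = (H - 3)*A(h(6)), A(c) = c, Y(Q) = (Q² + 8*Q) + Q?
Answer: 678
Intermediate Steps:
Y(Q) = Q² + 9*Q
r(B, H) = -18 + 6*H (r(B, H) = (H - 3)*6 = (-3 + H)*6 = -18 + 6*H)
r(3, -5) - 66*(((-18 - 12) + 39) + Y(-5)) = (-18 + 6*(-5)) - 66*(((-18 - 12) + 39) - 5*(9 - 5)) = (-18 - 30) - 66*((-30 + 39) - 5*4) = -48 - 66*(9 - 20) = -48 - 66*(-11) = -48 + 726 = 678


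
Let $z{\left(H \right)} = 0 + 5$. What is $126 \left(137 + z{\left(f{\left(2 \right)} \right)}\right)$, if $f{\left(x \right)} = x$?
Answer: $17892$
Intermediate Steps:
$z{\left(H \right)} = 5$
$126 \left(137 + z{\left(f{\left(2 \right)} \right)}\right) = 126 \left(137 + 5\right) = 126 \cdot 142 = 17892$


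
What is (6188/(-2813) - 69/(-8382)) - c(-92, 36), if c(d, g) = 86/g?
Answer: -162000440/35367849 ≈ -4.5804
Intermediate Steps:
(6188/(-2813) - 69/(-8382)) - c(-92, 36) = (6188/(-2813) - 69/(-8382)) - 86/36 = (6188*(-1/2813) - 69*(-1/8382)) - 86/36 = (-6188/2813 + 23/2794) - 1*43/18 = -17224573/7859522 - 43/18 = -162000440/35367849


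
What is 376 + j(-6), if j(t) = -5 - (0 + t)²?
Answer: 335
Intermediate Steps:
j(t) = -5 - t²
376 + j(-6) = 376 + (-5 - 1*(-6)²) = 376 + (-5 - 1*36) = 376 + (-5 - 36) = 376 - 41 = 335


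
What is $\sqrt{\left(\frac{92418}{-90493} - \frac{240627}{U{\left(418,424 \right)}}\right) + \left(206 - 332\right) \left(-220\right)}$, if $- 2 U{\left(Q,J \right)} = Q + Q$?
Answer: $\frac{\sqrt{40484308902968717358}}{37826074} \approx 168.21$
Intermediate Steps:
$U{\left(Q,J \right)} = - Q$ ($U{\left(Q,J \right)} = - \frac{Q + Q}{2} = - \frac{2 Q}{2} = - Q$)
$\sqrt{\left(\frac{92418}{-90493} - \frac{240627}{U{\left(418,424 \right)}}\right) + \left(206 - 332\right) \left(-220\right)} = \sqrt{\left(\frac{92418}{-90493} - \frac{240627}{\left(-1\right) 418}\right) + \left(206 - 332\right) \left(-220\right)} = \sqrt{\left(92418 \left(- \frac{1}{90493}\right) - \frac{240627}{-418}\right) - -27720} = \sqrt{\left(- \frac{92418}{90493} - - \frac{240627}{418}\right) + 27720} = \sqrt{\left(- \frac{92418}{90493} + \frac{240627}{418}\right) + 27720} = \sqrt{\frac{21736428387}{37826074} + 27720} = \sqrt{\frac{1070275199667}{37826074}} = \frac{\sqrt{40484308902968717358}}{37826074}$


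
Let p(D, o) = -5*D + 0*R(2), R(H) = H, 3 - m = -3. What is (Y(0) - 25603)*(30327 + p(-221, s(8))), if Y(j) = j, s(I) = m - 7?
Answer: -804753496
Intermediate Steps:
m = 6 (m = 3 - 1*(-3) = 3 + 3 = 6)
s(I) = -1 (s(I) = 6 - 7 = -1)
p(D, o) = -5*D (p(D, o) = -5*D + 0*2 = -5*D + 0 = -5*D)
(Y(0) - 25603)*(30327 + p(-221, s(8))) = (0 - 25603)*(30327 - 5*(-221)) = -25603*(30327 + 1105) = -25603*31432 = -804753496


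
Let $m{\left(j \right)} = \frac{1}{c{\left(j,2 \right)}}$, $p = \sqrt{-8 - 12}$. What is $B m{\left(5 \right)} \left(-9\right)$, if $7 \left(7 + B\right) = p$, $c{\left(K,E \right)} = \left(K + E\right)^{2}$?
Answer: $\frac{9}{7} - \frac{18 i \sqrt{5}}{343} \approx 1.2857 - 0.11734 i$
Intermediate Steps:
$c{\left(K,E \right)} = \left(E + K\right)^{2}$
$p = 2 i \sqrt{5}$ ($p = \sqrt{-20} = 2 i \sqrt{5} \approx 4.4721 i$)
$m{\left(j \right)} = \frac{1}{\left(2 + j\right)^{2}}$
$B = -7 + \frac{2 i \sqrt{5}}{7} \approx -7.0 + 0.63888 i$
$B m{\left(5 \right)} \left(-9\right) = \frac{-7 + \frac{2 i \sqrt{5}}{7}}{\left(2 + 5\right)^{2}} \left(-9\right) = \frac{-7 + \frac{2 i \sqrt{5}}{7}}{49} \left(-9\right) = \left(-7 + \frac{2 i \sqrt{5}}{7}\right) \frac{1}{49} \left(-9\right) = \left(- \frac{1}{7} + \frac{2 i \sqrt{5}}{343}\right) \left(-9\right) = \frac{9}{7} - \frac{18 i \sqrt{5}}{343}$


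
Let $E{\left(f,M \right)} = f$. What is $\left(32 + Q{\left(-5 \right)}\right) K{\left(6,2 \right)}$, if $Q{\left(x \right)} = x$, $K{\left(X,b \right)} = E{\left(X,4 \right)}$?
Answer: $162$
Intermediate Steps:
$K{\left(X,b \right)} = X$
$\left(32 + Q{\left(-5 \right)}\right) K{\left(6,2 \right)} = \left(32 - 5\right) 6 = 27 \cdot 6 = 162$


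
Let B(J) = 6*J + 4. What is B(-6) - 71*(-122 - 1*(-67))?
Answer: 3873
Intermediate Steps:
B(J) = 4 + 6*J
B(-6) - 71*(-122 - 1*(-67)) = (4 + 6*(-6)) - 71*(-122 - 1*(-67)) = (4 - 36) - 71*(-122 + 67) = -32 - 71*(-55) = -32 + 3905 = 3873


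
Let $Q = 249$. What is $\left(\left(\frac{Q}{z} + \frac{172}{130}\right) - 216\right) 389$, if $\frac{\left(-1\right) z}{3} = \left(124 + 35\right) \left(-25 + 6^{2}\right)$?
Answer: $- \frac{9495856049}{113685} \approx -83528.0$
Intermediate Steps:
$z = -5247$ ($z = - 3 \left(124 + 35\right) \left(-25 + 6^{2}\right) = - 3 \cdot 159 \left(-25 + 36\right) = - 3 \cdot 159 \cdot 11 = \left(-3\right) 1749 = -5247$)
$\left(\left(\frac{Q}{z} + \frac{172}{130}\right) - 216\right) 389 = \left(\left(\frac{249}{-5247} + \frac{172}{130}\right) - 216\right) 389 = \left(\left(249 \left(- \frac{1}{5247}\right) + 172 \cdot \frac{1}{130}\right) - 216\right) 389 = \left(\left(- \frac{83}{1749} + \frac{86}{65}\right) - 216\right) 389 = \left(\frac{145019}{113685} - 216\right) 389 = \left(- \frac{24410941}{113685}\right) 389 = - \frac{9495856049}{113685}$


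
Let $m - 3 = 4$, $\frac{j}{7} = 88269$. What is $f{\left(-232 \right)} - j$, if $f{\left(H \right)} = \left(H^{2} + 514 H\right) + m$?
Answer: $-683300$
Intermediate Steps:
$j = 617883$ ($j = 7 \cdot 88269 = 617883$)
$m = 7$ ($m = 3 + 4 = 7$)
$f{\left(H \right)} = 7 + H^{2} + 514 H$ ($f{\left(H \right)} = \left(H^{2} + 514 H\right) + 7 = 7 + H^{2} + 514 H$)
$f{\left(-232 \right)} - j = \left(7 + \left(-232\right)^{2} + 514 \left(-232\right)\right) - 617883 = \left(7 + 53824 - 119248\right) - 617883 = -65417 - 617883 = -683300$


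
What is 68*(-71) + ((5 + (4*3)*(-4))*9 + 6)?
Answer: -5209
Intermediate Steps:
68*(-71) + ((5 + (4*3)*(-4))*9 + 6) = -4828 + ((5 + 12*(-4))*9 + 6) = -4828 + ((5 - 48)*9 + 6) = -4828 + (-43*9 + 6) = -4828 + (-387 + 6) = -4828 - 381 = -5209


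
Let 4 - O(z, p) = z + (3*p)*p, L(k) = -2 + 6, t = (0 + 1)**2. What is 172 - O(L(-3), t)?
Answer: 175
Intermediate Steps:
t = 1 (t = 1**2 = 1)
L(k) = 4
O(z, p) = 4 - z - 3*p**2 (O(z, p) = 4 - (z + (3*p)*p) = 4 - (z + 3*p**2) = 4 + (-z - 3*p**2) = 4 - z - 3*p**2)
172 - O(L(-3), t) = 172 - (4 - 1*4 - 3*1**2) = 172 - (4 - 4 - 3*1) = 172 - (4 - 4 - 3) = 172 - 1*(-3) = 172 + 3 = 175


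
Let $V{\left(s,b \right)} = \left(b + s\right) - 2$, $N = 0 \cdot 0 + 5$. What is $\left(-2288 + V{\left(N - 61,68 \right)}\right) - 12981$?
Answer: $-15259$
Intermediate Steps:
$N = 5$ ($N = 0 + 5 = 5$)
$V{\left(s,b \right)} = -2 + b + s$
$\left(-2288 + V{\left(N - 61,68 \right)}\right) - 12981 = \left(-2288 + \left(-2 + 68 + \left(5 - 61\right)\right)\right) - 12981 = \left(-2288 - -10\right) - 12981 = \left(-2288 + 10\right) - 12981 = -2278 - 12981 = -15259$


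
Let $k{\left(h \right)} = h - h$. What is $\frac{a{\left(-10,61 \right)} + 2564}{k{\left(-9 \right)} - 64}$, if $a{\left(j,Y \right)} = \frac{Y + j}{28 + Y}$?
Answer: $- \frac{228247}{5696} \approx -40.071$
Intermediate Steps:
$k{\left(h \right)} = 0$
$a{\left(j,Y \right)} = \frac{Y + j}{28 + Y}$
$\frac{a{\left(-10,61 \right)} + 2564}{k{\left(-9 \right)} - 64} = \frac{\frac{61 - 10}{28 + 61} + 2564}{0 - 64} = \frac{\frac{1}{89} \cdot 51 + 2564}{-64} = \left(\frac{1}{89} \cdot 51 + 2564\right) \left(- \frac{1}{64}\right) = \left(\frac{51}{89} + 2564\right) \left(- \frac{1}{64}\right) = \frac{228247}{89} \left(- \frac{1}{64}\right) = - \frac{228247}{5696}$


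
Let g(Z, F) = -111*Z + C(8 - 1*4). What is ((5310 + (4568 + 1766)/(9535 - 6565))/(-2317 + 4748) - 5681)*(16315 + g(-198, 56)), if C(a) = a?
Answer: -60393545078342/277695 ≈ -2.1748e+8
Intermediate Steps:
g(Z, F) = 4 - 111*Z (g(Z, F) = -111*Z + (8 - 1*4) = -111*Z + (8 - 4) = -111*Z + 4 = 4 - 111*Z)
((5310 + (4568 + 1766)/(9535 - 6565))/(-2317 + 4748) - 5681)*(16315 + g(-198, 56)) = ((5310 + (4568 + 1766)/(9535 - 6565))/(-2317 + 4748) - 5681)*(16315 + (4 - 111*(-198))) = ((5310 + 6334/2970)/2431 - 5681)*(16315 + (4 + 21978)) = ((5310 + 6334*(1/2970))*(1/2431) - 5681)*(16315 + 21982) = ((5310 + 3167/1485)*(1/2431) - 5681)*38297 = ((7888517/1485)*(1/2431) - 5681)*38297 = (606809/277695 - 5681)*38297 = -1576978486/277695*38297 = -60393545078342/277695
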